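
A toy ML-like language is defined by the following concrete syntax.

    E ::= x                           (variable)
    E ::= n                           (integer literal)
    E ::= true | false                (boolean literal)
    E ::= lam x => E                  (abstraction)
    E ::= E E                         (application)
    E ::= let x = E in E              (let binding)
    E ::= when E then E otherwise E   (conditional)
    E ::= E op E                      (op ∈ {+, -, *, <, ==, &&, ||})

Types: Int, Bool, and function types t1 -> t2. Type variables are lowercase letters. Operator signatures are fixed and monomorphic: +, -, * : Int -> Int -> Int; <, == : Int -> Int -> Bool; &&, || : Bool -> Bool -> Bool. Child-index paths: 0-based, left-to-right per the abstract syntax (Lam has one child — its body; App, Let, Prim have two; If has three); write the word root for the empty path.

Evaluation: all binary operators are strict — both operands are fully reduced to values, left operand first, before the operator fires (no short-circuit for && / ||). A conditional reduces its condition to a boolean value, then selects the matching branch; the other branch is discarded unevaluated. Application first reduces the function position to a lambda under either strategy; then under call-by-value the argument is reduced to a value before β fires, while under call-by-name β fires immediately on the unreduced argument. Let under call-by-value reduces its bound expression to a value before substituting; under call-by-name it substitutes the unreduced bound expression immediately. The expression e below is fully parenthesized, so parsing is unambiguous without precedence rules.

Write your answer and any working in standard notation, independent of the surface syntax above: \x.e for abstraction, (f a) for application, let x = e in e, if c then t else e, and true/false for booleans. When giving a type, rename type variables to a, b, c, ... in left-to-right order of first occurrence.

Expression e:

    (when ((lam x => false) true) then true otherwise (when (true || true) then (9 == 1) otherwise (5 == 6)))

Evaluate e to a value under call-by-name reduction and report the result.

Answer: false

Derivation:
step 0: (if ((\x.false) true) then true else (if (true || true) then (9 == 1) else (5 == 6)))
step 1: [beta@0] (if false then true else (if (true || true) then (9 == 1) else (5 == 6)))
step 2: [if@root] (if (true || true) then (9 == 1) else (5 == 6))
step 3: [delta@0] (if true then (9 == 1) else (5 == 6))
step 4: [if@root] (9 == 1)
step 5: [delta@root] false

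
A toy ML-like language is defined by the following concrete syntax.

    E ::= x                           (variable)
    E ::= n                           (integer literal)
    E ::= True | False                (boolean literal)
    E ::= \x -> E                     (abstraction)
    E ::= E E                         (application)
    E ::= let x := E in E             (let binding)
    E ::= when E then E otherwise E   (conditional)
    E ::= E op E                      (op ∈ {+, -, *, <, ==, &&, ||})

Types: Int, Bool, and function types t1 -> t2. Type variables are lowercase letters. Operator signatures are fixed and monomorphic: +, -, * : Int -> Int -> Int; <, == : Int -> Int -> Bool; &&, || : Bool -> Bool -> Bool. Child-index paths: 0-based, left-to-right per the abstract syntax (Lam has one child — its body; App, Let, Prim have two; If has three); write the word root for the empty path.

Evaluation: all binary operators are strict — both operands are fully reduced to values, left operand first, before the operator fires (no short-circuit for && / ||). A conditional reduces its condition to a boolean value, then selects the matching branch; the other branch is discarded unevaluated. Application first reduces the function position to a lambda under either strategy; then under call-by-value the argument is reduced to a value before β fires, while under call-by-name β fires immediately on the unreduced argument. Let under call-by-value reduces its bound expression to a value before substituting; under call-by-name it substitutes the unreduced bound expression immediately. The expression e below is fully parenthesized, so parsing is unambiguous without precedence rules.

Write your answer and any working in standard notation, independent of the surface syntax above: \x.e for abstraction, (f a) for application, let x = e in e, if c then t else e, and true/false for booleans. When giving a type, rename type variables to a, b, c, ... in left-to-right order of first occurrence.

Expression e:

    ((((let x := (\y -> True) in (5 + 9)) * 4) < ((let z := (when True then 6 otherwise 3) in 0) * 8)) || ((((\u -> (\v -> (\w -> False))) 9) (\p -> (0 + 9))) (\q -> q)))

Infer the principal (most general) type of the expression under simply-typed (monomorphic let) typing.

Derivation:
\y._ : a -> Bool
let x : a -> Bool
  unify Int ~ Int
  unify Int ~ Int
  unify Int ~ Int
  unify Int ~ Int
  unify Int ~ Int
  unify Bool ~ Bool
  unify Int ~ Int
let z : Int
  unify Int ~ Int
  unify Int ~ Int
  unify Int ~ Int
  unify Bool ~ Bool
\w._ : d -> Bool
\v._ : c -> d -> Bool
\u._ : b -> c -> d -> Bool
  unify b -> c -> d -> Bool ~ Int -> e
  unify b ~ Int
  unify c -> d -> Bool ~ e
_ _ : c -> d -> Bool
  unify Int ~ Int
  unify Int ~ Int
\p._ : f -> Int
  unify c -> d -> Bool ~ (f -> Int) -> g
  unify c ~ f -> Int
  unify d -> Bool ~ g
_ _ : d -> Bool
q : h
\q._ : h -> h
  unify d -> Bool ~ (h -> h) -> i
  unify d ~ h -> h
  unify Bool ~ i
_ _ : Bool
  unify Bool ~ Bool

Answer: Bool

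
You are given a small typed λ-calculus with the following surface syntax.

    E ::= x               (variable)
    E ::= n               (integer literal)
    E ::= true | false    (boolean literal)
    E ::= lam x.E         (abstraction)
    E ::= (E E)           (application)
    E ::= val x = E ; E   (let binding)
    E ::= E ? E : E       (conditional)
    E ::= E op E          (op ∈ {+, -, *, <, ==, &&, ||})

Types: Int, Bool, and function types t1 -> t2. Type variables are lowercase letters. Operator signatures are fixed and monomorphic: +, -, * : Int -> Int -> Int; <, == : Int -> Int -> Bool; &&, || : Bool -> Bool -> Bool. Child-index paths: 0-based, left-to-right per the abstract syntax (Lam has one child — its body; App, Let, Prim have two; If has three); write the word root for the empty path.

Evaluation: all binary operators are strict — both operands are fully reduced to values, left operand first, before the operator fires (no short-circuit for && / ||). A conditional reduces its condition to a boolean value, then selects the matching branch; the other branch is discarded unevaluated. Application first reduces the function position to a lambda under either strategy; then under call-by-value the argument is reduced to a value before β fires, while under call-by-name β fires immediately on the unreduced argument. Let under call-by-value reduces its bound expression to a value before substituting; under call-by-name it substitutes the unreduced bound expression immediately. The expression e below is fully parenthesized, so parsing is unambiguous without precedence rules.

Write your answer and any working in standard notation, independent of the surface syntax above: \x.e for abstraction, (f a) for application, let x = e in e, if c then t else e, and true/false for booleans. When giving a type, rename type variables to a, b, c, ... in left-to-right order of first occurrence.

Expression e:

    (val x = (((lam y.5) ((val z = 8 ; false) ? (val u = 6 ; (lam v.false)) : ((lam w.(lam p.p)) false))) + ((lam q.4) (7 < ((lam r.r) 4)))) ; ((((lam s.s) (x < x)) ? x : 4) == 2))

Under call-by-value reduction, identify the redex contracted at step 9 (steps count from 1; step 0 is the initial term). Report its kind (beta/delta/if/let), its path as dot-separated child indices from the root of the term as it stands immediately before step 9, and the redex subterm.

Derivation:
step 0: (let x = (((\y.5) (if (let z = 8 in false) then (let u = 6 in (\v.false)) else ((\w.(\p.p)) false))) + ((\q.4) (7 < ((\r.r) 4)))) in ((if ((\s.s) (x < x)) then x else 4) == 2))
step 1: [let@0.0.1.0] (let x = (((\y.5) (if false then (let u = 6 in (\v.false)) else ((\w.(\p.p)) false))) + ((\q.4) (7 < ((\r.r) 4)))) in ((if ((\s.s) (x < x)) then x else 4) == 2))
step 2: [if@0.0.1] (let x = (((\y.5) ((\w.(\p.p)) false)) + ((\q.4) (7 < ((\r.r) 4)))) in ((if ((\s.s) (x < x)) then x else 4) == 2))
step 3: [beta@0.0.1] (let x = (((\y.5) (\p.p)) + ((\q.4) (7 < ((\r.r) 4)))) in ((if ((\s.s) (x < x)) then x else 4) == 2))
step 4: [beta@0.0] (let x = (5 + ((\q.4) (7 < ((\r.r) 4)))) in ((if ((\s.s) (x < x)) then x else 4) == 2))
step 5: [beta@0.1.1.1] (let x = (5 + ((\q.4) (7 < 4))) in ((if ((\s.s) (x < x)) then x else 4) == 2))
step 6: [delta@0.1.1] (let x = (5 + ((\q.4) false)) in ((if ((\s.s) (x < x)) then x else 4) == 2))
step 7: [beta@0.1] (let x = (5 + 4) in ((if ((\s.s) (x < x)) then x else 4) == 2))
step 8: [delta@0] (let x = 9 in ((if ((\s.s) (x < x)) then x else 4) == 2))
step 9: [let@root] ((if ((\s.s) (9 < 9)) then 9 else 4) == 2)

Answer: let at root : (let x = 9 in ((if ((\s.s) (x < x)) then x else 4) == 2))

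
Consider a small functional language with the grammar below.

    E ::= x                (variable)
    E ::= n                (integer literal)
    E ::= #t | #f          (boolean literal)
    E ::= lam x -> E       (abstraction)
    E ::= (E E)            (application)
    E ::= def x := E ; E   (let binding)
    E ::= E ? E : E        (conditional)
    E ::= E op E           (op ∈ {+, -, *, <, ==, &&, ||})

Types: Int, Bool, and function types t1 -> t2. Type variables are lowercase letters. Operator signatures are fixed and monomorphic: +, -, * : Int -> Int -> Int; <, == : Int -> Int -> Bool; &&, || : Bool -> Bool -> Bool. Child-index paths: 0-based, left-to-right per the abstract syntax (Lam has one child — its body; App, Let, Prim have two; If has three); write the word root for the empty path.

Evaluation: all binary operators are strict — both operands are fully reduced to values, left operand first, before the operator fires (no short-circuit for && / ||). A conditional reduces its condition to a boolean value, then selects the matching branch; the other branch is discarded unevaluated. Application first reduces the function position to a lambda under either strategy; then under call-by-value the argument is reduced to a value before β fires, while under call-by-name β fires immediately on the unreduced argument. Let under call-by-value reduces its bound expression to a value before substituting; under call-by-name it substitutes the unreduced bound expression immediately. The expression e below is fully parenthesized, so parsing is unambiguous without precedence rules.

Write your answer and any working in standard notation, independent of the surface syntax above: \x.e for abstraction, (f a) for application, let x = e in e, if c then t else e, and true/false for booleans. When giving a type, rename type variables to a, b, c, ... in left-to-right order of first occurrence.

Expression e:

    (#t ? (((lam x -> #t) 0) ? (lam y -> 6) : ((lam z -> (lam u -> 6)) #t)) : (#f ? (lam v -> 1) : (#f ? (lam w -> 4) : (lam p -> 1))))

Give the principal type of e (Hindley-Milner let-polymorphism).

Answer: a -> Int

Derivation:
  unify Bool ~ Bool
\x._ : a -> Bool
  unify a -> Bool ~ Int -> b
  unify a ~ Int
  unify Bool ~ b
_ _ : Bool
  unify Bool ~ Bool
\y._ : c -> Int
\u._ : e -> Int
\z._ : d -> e -> Int
  unify d -> e -> Int ~ Bool -> f
  unify d ~ Bool
  unify e -> Int ~ f
_ _ : e -> Int
  unify c -> Int ~ e -> Int
  unify c ~ e
  unify Int ~ Int
  unify Bool ~ Bool
\v._ : g -> Int
  unify Bool ~ Bool
\w._ : h -> Int
\p._ : i -> Int
  unify h -> Int ~ i -> Int
  unify h ~ i
  unify Int ~ Int
  unify g -> Int ~ i -> Int
  unify g ~ i
  unify Int ~ Int
  unify e -> Int ~ i -> Int
  unify e ~ i
  unify Int ~ Int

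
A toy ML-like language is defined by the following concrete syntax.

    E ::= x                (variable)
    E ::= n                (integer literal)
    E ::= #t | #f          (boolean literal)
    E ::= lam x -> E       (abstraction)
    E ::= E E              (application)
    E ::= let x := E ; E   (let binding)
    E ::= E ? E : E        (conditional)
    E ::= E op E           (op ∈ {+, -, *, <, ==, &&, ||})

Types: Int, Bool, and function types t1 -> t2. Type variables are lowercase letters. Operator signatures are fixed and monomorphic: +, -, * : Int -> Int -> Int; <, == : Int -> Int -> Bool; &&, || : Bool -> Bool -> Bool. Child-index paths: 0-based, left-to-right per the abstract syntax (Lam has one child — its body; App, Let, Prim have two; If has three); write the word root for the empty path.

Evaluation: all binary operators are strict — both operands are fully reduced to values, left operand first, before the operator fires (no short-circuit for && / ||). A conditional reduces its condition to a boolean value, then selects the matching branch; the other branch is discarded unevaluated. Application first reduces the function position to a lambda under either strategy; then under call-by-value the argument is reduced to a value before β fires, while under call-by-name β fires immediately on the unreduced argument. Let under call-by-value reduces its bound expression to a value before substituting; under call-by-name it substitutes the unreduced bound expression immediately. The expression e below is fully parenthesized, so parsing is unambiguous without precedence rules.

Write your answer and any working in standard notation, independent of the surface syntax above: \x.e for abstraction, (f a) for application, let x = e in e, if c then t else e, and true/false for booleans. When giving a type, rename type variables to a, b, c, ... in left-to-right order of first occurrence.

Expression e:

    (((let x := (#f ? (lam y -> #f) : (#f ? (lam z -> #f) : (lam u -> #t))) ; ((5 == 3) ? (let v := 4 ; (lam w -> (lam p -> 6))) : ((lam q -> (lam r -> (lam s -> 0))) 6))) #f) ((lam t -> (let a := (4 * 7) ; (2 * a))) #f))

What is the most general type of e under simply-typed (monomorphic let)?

Answer: Int

Working:
  unify Bool ~ Bool
\y._ : a -> Bool
  unify Bool ~ Bool
\z._ : b -> Bool
\u._ : c -> Bool
  unify b -> Bool ~ c -> Bool
  unify b ~ c
  unify Bool ~ Bool
  unify a -> Bool ~ c -> Bool
  unify a ~ c
  unify Bool ~ Bool
let x : c -> Bool
  unify Int ~ Int
  unify Int ~ Int
  unify Bool ~ Bool
let v : Int
\p._ : e -> Int
\w._ : d -> e -> Int
\s._ : h -> Int
\r._ : g -> h -> Int
\q._ : f -> g -> h -> Int
  unify f -> g -> h -> Int ~ Int -> i
  unify f ~ Int
  unify g -> h -> Int ~ i
_ _ : g -> h -> Int
  unify d -> e -> Int ~ g -> h -> Int
  unify d ~ g
  unify e -> Int ~ h -> Int
  unify e ~ h
  unify Int ~ Int
  unify g -> h -> Int ~ Bool -> j
  unify g ~ Bool
  unify h -> Int ~ j
_ _ : h -> Int
  unify Int ~ Int
  unify Int ~ Int
let a : Int
  unify Int ~ Int
a : Int
  unify Int ~ Int
\t._ : k -> Int
  unify k -> Int ~ Bool -> l
  unify k ~ Bool
  unify Int ~ l
_ _ : Int
  unify h -> Int ~ Int -> m
  unify h ~ Int
  unify Int ~ m
_ _ : Int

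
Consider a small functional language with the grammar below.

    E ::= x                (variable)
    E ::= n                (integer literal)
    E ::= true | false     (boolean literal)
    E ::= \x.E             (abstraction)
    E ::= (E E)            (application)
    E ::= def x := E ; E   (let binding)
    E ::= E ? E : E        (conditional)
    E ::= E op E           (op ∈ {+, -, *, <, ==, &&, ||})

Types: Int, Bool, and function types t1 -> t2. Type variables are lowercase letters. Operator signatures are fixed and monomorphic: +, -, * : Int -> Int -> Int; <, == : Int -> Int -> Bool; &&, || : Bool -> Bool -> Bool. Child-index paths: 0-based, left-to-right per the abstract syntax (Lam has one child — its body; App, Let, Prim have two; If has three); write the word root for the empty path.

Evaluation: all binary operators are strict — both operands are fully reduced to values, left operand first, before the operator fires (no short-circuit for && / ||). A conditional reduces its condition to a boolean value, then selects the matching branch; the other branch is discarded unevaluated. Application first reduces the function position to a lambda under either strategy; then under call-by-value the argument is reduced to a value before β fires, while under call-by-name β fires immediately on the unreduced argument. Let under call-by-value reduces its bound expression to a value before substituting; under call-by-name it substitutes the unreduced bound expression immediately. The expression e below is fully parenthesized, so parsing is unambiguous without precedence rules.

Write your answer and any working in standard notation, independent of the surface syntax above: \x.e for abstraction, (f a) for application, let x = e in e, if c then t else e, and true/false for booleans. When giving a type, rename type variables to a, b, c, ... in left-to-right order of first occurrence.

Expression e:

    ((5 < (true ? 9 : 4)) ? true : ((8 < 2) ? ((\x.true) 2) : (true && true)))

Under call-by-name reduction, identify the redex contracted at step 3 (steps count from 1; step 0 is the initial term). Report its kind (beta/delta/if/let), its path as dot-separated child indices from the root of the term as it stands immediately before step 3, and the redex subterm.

Answer: if at root : (if true then true else (if (8 < 2) then ((\x.true) 2) else (true && true)))

Trace:
step 0: (if (5 < (if true then 9 else 4)) then true else (if (8 < 2) then ((\x.true) 2) else (true && true)))
step 1: [if@0.1] (if (5 < 9) then true else (if (8 < 2) then ((\x.true) 2) else (true && true)))
step 2: [delta@0] (if true then true else (if (8 < 2) then ((\x.true) 2) else (true && true)))
step 3: [if@root] true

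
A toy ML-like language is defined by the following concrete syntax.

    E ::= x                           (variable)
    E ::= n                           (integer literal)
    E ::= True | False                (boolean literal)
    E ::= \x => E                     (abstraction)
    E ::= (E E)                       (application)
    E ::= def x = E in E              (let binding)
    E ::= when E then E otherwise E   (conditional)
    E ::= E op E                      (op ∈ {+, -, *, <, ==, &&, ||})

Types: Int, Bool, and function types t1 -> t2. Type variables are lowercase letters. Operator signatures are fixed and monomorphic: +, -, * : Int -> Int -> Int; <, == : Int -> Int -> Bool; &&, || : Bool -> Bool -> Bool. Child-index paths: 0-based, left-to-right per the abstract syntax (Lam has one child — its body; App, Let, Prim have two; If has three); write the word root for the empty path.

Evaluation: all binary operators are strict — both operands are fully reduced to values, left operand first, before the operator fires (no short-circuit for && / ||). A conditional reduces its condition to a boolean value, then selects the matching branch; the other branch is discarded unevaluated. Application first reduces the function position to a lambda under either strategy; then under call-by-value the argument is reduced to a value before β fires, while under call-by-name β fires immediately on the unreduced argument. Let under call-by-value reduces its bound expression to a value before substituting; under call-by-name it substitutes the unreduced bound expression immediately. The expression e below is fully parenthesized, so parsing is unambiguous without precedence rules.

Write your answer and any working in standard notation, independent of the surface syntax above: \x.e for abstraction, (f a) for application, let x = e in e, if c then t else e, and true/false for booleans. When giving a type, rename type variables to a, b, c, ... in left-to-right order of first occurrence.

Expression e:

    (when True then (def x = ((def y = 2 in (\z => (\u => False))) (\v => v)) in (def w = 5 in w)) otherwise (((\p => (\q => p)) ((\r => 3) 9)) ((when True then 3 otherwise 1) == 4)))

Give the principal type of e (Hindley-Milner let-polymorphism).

Derivation:
  unify Bool ~ Bool
let y : Int
\u._ : b -> Bool
\z._ : a -> b -> Bool
v : c
\v._ : c -> c
  unify a -> b -> Bool ~ (c -> c) -> d
  unify a ~ c -> c
  unify b -> Bool ~ d
_ _ : b -> Bool
let x : forall. b -> Bool
let w : Int
w : Int
p : e
\q._ : f -> e
\p._ : e -> f -> e
\r._ : g -> Int
  unify g -> Int ~ Int -> h
  unify g ~ Int
  unify Int ~ h
_ _ : Int
  unify e -> f -> e ~ Int -> i
  unify e ~ Int
  unify f -> Int ~ i
_ _ : f -> Int
  unify Bool ~ Bool
  unify Int ~ Int
  unify Int ~ Int
  unify Int ~ Int
  unify f -> Int ~ Bool -> j
  unify f ~ Bool
  unify Int ~ j
_ _ : Int
  unify Int ~ Int

Answer: Int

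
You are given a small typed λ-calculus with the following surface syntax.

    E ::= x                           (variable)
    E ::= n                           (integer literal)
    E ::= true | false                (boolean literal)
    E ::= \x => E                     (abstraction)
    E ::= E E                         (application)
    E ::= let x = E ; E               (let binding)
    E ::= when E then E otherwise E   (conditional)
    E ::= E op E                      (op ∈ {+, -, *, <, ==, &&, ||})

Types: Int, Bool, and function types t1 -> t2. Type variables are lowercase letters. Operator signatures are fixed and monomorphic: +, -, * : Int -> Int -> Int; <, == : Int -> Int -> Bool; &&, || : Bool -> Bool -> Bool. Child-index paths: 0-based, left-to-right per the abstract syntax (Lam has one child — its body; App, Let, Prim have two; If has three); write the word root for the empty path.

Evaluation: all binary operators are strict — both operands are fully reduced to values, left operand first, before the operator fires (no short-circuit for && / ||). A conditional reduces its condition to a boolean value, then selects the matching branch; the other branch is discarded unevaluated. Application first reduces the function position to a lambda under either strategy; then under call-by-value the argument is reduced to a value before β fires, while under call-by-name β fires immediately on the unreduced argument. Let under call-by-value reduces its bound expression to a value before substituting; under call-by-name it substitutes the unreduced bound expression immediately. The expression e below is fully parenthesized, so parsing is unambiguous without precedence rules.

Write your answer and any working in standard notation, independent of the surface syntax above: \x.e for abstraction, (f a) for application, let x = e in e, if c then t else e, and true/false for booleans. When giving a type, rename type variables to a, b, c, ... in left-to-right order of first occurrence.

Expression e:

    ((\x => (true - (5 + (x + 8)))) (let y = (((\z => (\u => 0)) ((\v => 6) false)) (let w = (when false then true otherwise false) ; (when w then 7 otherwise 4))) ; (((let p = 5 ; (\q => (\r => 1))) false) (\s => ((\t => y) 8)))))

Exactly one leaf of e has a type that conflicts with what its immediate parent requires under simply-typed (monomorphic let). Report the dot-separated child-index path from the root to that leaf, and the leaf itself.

Answer: 0.0.0 : true

Trace:
  unify Bool ~ Int
  FAIL: mismatch Bool ~ Int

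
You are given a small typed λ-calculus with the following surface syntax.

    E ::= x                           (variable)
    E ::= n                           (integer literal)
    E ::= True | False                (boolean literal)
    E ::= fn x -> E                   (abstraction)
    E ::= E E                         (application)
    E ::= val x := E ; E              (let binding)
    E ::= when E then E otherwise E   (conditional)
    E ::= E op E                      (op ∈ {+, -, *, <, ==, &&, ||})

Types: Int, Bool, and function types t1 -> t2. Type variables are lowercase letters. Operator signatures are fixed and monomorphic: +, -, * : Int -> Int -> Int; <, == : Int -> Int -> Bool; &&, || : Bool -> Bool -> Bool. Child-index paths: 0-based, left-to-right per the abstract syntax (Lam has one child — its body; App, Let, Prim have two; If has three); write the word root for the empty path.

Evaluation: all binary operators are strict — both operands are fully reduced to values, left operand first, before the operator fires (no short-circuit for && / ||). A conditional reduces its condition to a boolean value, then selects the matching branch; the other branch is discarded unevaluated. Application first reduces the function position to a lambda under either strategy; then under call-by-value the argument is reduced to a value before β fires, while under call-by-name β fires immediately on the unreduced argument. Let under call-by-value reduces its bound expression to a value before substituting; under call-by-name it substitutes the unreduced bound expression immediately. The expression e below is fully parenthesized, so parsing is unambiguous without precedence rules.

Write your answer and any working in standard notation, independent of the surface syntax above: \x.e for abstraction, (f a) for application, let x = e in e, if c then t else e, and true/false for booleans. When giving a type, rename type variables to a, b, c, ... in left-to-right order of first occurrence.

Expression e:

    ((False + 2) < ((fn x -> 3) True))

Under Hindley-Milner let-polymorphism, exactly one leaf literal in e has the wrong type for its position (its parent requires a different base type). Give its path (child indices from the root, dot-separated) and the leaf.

Answer: 0.0 : false

Working:
  unify Bool ~ Int
  FAIL: mismatch Bool ~ Int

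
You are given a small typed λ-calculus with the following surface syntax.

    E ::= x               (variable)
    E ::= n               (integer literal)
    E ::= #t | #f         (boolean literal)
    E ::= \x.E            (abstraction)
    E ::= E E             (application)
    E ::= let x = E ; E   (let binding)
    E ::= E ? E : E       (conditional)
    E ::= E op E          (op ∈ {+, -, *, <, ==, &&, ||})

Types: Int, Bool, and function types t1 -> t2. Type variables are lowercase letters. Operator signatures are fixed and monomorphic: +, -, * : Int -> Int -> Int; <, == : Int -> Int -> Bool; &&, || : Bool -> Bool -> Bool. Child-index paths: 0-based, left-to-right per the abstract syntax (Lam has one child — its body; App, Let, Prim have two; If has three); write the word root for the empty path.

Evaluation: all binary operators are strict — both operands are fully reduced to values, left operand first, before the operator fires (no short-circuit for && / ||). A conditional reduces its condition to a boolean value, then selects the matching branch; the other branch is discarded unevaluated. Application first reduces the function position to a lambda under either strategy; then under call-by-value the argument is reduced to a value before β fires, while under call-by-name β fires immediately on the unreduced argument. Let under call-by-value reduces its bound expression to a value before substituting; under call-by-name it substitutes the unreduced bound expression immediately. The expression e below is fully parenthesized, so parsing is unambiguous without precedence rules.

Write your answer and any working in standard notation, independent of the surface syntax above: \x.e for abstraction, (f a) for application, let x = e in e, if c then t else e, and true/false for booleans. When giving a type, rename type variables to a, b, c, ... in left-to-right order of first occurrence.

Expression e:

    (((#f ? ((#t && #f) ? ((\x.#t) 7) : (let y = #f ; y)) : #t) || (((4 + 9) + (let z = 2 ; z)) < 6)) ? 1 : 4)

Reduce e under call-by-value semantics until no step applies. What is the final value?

Derivation:
step 0: (if ((if false then (if (true && false) then ((\x.true) 7) else (let y = false in y)) else true) || (((4 + 9) + (let z = 2 in z)) < 6)) then 1 else 4)
step 1: [if@0.0] (if (true || (((4 + 9) + (let z = 2 in z)) < 6)) then 1 else 4)
step 2: [delta@0.1.0.0] (if (true || ((13 + (let z = 2 in z)) < 6)) then 1 else 4)
step 3: [let@0.1.0.1] (if (true || ((13 + 2) < 6)) then 1 else 4)
step 4: [delta@0.1.0] (if (true || (15 < 6)) then 1 else 4)
step 5: [delta@0.1] (if (true || false) then 1 else 4)
step 6: [delta@0] (if true then 1 else 4)
step 7: [if@root] 1

Answer: 1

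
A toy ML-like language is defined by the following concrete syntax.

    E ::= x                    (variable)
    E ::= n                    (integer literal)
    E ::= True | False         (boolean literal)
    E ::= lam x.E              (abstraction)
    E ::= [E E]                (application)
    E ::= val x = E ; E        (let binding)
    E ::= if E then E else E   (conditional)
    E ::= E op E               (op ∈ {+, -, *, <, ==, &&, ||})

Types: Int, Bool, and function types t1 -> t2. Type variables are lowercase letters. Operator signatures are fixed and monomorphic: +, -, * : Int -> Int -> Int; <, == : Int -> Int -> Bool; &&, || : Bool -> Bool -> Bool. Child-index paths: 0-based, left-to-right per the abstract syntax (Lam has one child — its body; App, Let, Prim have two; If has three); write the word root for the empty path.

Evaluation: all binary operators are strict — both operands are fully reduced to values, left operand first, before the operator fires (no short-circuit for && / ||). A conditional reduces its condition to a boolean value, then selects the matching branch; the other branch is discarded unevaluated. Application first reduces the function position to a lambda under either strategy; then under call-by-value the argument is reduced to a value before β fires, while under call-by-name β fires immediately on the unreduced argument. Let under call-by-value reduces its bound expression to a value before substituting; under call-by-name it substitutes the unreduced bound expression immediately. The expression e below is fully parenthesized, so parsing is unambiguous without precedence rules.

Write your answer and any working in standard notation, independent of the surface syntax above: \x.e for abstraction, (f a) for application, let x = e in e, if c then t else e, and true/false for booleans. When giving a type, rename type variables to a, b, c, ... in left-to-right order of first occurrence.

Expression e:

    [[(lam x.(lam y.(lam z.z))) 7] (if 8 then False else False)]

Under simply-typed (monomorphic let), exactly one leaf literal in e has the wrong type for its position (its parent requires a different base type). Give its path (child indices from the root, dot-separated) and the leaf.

Answer: 1.0 : 8

Trace:
z : c
\z._ : c -> c
\y._ : b -> c -> c
\x._ : a -> b -> c -> c
  unify a -> b -> c -> c ~ Int -> d
  unify a ~ Int
  unify b -> c -> c ~ d
_ _ : b -> c -> c
  unify Int ~ Bool
  FAIL: mismatch Int ~ Bool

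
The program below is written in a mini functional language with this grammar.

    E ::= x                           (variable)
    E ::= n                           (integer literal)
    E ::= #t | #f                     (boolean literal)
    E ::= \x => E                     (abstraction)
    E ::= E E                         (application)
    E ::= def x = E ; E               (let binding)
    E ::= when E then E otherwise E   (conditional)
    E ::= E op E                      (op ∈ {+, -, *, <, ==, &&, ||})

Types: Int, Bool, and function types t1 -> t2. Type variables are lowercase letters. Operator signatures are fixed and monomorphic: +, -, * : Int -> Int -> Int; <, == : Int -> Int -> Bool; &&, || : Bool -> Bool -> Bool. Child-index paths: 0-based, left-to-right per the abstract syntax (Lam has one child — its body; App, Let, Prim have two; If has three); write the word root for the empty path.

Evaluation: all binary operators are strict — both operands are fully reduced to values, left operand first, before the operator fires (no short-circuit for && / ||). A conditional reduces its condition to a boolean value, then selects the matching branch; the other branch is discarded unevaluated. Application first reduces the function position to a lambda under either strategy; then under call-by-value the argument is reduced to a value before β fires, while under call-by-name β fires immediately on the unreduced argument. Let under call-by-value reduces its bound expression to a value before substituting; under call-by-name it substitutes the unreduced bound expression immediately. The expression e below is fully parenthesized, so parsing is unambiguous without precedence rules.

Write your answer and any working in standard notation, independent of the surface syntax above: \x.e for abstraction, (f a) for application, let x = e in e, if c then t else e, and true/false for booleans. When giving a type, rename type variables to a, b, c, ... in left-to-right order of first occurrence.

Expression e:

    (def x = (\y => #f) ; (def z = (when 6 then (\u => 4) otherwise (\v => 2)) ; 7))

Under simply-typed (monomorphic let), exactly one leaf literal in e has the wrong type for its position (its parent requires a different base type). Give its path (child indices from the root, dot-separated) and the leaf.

Answer: 1.0.0 : 6

Trace:
\y._ : a -> Bool
let x : a -> Bool
  unify Int ~ Bool
  FAIL: mismatch Int ~ Bool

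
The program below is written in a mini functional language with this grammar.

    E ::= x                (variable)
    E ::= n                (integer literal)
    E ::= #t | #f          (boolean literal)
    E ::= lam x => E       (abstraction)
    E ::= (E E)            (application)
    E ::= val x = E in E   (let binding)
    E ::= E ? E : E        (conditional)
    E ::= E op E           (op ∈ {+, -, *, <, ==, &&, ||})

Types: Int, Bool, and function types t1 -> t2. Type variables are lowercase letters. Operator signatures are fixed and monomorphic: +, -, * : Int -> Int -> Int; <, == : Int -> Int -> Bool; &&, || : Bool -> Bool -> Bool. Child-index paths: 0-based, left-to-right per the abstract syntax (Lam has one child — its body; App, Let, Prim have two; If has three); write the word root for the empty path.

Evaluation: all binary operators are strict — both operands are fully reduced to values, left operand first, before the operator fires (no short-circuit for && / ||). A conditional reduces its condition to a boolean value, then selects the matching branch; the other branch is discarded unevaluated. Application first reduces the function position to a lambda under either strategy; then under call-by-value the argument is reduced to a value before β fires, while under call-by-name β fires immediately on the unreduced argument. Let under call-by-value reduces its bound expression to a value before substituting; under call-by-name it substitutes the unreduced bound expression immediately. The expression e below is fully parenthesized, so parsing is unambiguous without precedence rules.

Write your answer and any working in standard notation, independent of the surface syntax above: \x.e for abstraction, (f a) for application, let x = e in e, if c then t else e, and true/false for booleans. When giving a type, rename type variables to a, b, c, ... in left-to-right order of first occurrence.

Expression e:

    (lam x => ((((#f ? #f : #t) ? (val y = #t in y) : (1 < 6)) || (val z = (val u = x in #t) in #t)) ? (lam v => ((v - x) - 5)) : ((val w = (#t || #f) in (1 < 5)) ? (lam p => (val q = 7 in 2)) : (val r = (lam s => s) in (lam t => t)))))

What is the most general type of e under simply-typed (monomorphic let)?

Working:
  unify Bool ~ Bool
  unify Bool ~ Bool
  unify Bool ~ Bool
let y : Bool
y : Bool
  unify Int ~ Int
  unify Int ~ Int
  unify Bool ~ Bool
  unify Bool ~ Bool
x : a
let u : a
let z : Bool
  unify Bool ~ Bool
  unify Bool ~ Bool
v : b
  unify b ~ Int
x : a
  unify a ~ Int
  unify Int ~ Int
  unify Int ~ Int
\v._ : Int -> Int
  unify Bool ~ Bool
  unify Bool ~ Bool
let w : Bool
  unify Int ~ Int
  unify Int ~ Int
  unify Bool ~ Bool
let q : Int
\p._ : c -> Int
s : d
\s._ : d -> d
let r : d -> d
t : e
\t._ : e -> e
  unify c -> Int ~ e -> e
  unify c ~ e
  unify Int ~ e
  unify Int -> Int ~ Int -> Int
  unify Int ~ Int
  unify Int ~ Int
\x._ : Int -> Int -> Int

Answer: Int -> Int -> Int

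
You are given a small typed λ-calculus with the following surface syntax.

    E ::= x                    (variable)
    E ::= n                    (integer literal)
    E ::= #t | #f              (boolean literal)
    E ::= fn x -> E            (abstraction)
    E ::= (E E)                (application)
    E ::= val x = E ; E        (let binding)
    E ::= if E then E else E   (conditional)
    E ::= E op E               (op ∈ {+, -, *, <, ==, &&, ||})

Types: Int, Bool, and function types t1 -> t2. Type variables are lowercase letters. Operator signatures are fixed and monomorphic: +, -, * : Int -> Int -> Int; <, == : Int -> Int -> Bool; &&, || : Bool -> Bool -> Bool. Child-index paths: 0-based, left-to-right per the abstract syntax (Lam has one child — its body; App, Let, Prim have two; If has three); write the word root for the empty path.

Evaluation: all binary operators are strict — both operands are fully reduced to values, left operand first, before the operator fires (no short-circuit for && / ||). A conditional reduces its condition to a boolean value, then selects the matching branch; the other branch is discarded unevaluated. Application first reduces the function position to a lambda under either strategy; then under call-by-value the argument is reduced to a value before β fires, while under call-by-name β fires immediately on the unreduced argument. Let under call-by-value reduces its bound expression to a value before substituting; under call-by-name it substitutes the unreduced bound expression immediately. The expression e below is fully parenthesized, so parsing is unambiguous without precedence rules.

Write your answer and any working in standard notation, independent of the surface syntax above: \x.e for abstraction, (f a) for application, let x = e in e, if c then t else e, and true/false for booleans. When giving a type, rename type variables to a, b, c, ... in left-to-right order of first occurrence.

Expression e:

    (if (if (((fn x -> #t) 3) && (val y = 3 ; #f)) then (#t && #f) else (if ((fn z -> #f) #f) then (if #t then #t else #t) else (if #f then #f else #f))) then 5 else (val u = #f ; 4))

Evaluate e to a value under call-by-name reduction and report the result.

Answer: 4

Derivation:
step 0: (if (if (((\x.true) 3) && (let y = 3 in false)) then (true && false) else (if ((\z.false) false) then (if true then true else true) else (if false then false else false))) then 5 else (let u = false in 4))
step 1: [beta@0.0.0] (if (if (true && (let y = 3 in false)) then (true && false) else (if ((\z.false) false) then (if true then true else true) else (if false then false else false))) then 5 else (let u = false in 4))
step 2: [let@0.0.1] (if (if (true && false) then (true && false) else (if ((\z.false) false) then (if true then true else true) else (if false then false else false))) then 5 else (let u = false in 4))
step 3: [delta@0.0] (if (if false then (true && false) else (if ((\z.false) false) then (if true then true else true) else (if false then false else false))) then 5 else (let u = false in 4))
step 4: [if@0] (if (if ((\z.false) false) then (if true then true else true) else (if false then false else false)) then 5 else (let u = false in 4))
step 5: [beta@0.0] (if (if false then (if true then true else true) else (if false then false else false)) then 5 else (let u = false in 4))
step 6: [if@0] (if (if false then false else false) then 5 else (let u = false in 4))
step 7: [if@0] (if false then 5 else (let u = false in 4))
step 8: [if@root] (let u = false in 4)
step 9: [let@root] 4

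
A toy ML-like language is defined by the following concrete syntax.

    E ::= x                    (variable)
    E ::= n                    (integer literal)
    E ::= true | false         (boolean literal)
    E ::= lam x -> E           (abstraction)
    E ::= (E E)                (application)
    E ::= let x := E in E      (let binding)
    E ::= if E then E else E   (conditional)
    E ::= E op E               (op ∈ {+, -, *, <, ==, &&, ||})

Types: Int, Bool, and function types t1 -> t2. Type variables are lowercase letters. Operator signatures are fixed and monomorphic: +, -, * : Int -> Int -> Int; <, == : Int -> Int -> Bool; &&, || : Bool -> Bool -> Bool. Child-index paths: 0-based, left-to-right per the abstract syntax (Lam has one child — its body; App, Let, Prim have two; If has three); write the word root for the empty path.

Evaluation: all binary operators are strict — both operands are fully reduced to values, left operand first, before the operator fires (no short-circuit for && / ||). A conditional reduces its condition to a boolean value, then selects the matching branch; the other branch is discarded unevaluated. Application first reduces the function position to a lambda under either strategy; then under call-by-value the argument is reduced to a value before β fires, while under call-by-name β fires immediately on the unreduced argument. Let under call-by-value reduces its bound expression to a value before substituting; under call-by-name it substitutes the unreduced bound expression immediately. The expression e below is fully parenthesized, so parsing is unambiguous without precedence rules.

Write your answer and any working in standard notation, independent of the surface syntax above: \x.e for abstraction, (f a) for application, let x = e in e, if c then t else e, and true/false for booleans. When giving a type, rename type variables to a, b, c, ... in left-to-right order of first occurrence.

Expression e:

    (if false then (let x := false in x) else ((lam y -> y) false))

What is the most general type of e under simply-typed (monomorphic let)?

Answer: Bool

Derivation:
  unify Bool ~ Bool
let x : Bool
x : Bool
y : a
\y._ : a -> a
  unify a -> a ~ Bool -> b
  unify a ~ Bool
  unify Bool ~ b
_ _ : Bool
  unify Bool ~ Bool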